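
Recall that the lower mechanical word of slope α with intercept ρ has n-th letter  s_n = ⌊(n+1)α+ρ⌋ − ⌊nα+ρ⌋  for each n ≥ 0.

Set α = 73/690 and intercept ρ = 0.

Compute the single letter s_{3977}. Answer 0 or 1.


(n+1)α + ρ = (3978·73) / 690 = 290394/690
nα + ρ     = (3977·73) / 690 = 290321/690
⌊290394/690⌋ = 420,  ⌊290321/690⌋ = 420
s_{3977} = 420 − 420 = 0

0


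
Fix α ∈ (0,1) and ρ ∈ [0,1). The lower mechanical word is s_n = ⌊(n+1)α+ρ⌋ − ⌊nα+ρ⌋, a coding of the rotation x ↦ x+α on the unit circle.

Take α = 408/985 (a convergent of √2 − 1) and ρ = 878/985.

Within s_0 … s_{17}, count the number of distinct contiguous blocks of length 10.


t_n = ⌊(n·408+878)/985⌋ for n = 0 … 18:
  n=0…9: ⌊878/985⌋=0 ⌊1286/985⌋=1 ⌊1694/985⌋=1 ⌊2102/985⌋=2 ⌊2510/985⌋=2 ⌊2918/985⌋=2 ⌊3326/985⌋=3 ⌊3734/985⌋=3 ⌊4142/985⌋=4 ⌊4550/985⌋=4
  n=10…18: ⌊4958/985⌋=5 ⌊5366/985⌋=5 ⌊5774/985⌋=5 ⌊6182/985⌋=6 ⌊6590/985⌋=6 ⌊6998/985⌋=7 ⌊7406/985⌋=7 ⌊7814/985⌋=7 ⌊8222/985⌋=8
s_n = t_(n+1) − t_n for n = 0 … 17 gives
prefix = 101001010100101001
slide a length-10 window over [0..9] … [8..17] (9 windows); first occurrence of each distinct factor:
  [  0..  9] 1010010101
  [  1.. 10] 0100101010
  [  2.. 11] 1001010100
  [  3.. 12] 0010101001
  [  4.. 13] 0101010010
  [  5.. 14] 1010100101
  [  6.. 15] 0101001010
  [  7.. 16] 1010010100
  [  8.. 17] 0100101001
distinct factors: {0010101001, 0100101001, 0100101010, 0101001010, 0101010010, 1001010100, 1010010100, 1010010101, 1010100101}
count = 9  (Sturmian bound for length 10 is 11)

9


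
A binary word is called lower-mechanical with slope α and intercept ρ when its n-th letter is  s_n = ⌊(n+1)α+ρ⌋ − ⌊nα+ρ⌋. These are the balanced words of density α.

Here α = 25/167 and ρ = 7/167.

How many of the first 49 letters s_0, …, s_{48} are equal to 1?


7

#1s = Σ_{n=0}^{48} s_n = Σ_{n=0}^{48} (⌊(n+1)α+ρ⌋ − ⌊nα+ρ⌋)
the sum telescopes: every ⌊nα+ρ⌋ with 0 < n < 49 appears once with + and once with −, leaving ⌊49α+ρ⌋ − ⌊0·α+ρ⌋
49α + ρ = (49·25 + 7) / 167 = 1232/167
ρ = 7/167
⌊1232/167⌋ = 7,  ⌊7/167⌋ = 0
#1s = 7 − 0 = 7


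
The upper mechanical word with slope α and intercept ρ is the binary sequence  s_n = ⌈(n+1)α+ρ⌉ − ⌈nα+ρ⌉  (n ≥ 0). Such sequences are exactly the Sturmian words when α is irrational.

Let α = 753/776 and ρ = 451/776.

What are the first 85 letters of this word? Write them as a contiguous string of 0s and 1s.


1111111111111111111011111111111111111111111111111111101111111111111111111111111111111

n=0: ⌈(1·753+451)/776⌉ − ⌈(0·753+451)/776⌉ = ⌈1204/776⌉ − ⌈451/776⌉ = 2 − 1 = 1
n=1: ⌈(2·753+451)/776⌉ − ⌈(1·753+451)/776⌉ = ⌈1957/776⌉ − ⌈1204/776⌉ = 3 − 2 = 1
n=2: ⌈(3·753+451)/776⌉ − ⌈(2·753+451)/776⌉ = ⌈2710/776⌉ − ⌈1957/776⌉ = 4 − 3 = 1
n=3: ⌈(4·753+451)/776⌉ − ⌈(3·753+451)/776⌉ = ⌈3463/776⌉ − ⌈2710/776⌉ = 5 − 4 = 1
n=4: ⌈(5·753+451)/776⌉ − ⌈(4·753+451)/776⌉ = ⌈4216/776⌉ − ⌈3463/776⌉ = 6 − 5 = 1
n=5: ⌈(6·753+451)/776⌉ − ⌈(5·753+451)/776⌉ = ⌈4969/776⌉ − ⌈4216/776⌉ = 7 − 6 = 1
n=6: ⌈(7·753+451)/776⌉ − ⌈(6·753+451)/776⌉ = ⌈5722/776⌉ − ⌈4969/776⌉ = 8 − 7 = 1
n=7: ⌈(8·753+451)/776⌉ − ⌈(7·753+451)/776⌉ = ⌈6475/776⌉ − ⌈5722/776⌉ = 9 − 8 = 1
n=8: ⌈(9·753+451)/776⌉ − ⌈(8·753+451)/776⌉ = ⌈7228/776⌉ − ⌈6475/776⌉ = 10 − 9 = 1
n=9: ⌈(10·753+451)/776⌉ − ⌈(9·753+451)/776⌉ = ⌈7981/776⌉ − ⌈7228/776⌉ = 11 − 10 = 1
n=10: ⌈(11·753+451)/776⌉ − ⌈(10·753+451)/776⌉ = ⌈8734/776⌉ − ⌈7981/776⌉ = 12 − 11 = 1
n=11: ⌈(12·753+451)/776⌉ − ⌈(11·753+451)/776⌉ = ⌈9487/776⌉ − ⌈8734/776⌉ = 13 − 12 = 1
n=12: ⌈(13·753+451)/776⌉ − ⌈(12·753+451)/776⌉ = ⌈10240/776⌉ − ⌈9487/776⌉ = 14 − 13 = 1
n=13: ⌈(14·753+451)/776⌉ − ⌈(13·753+451)/776⌉ = ⌈10993/776⌉ − ⌈10240/776⌉ = 15 − 14 = 1
n=14: ⌈(15·753+451)/776⌉ − ⌈(14·753+451)/776⌉ = ⌈11746/776⌉ − ⌈10993/776⌉ = 16 − 15 = 1
n=15: ⌈(16·753+451)/776⌉ − ⌈(15·753+451)/776⌉ = ⌈12499/776⌉ − ⌈11746/776⌉ = 17 − 16 = 1
n=16: ⌈(17·753+451)/776⌉ − ⌈(16·753+451)/776⌉ = ⌈13252/776⌉ − ⌈12499/776⌉ = 18 − 17 = 1
n=17: ⌈(18·753+451)/776⌉ − ⌈(17·753+451)/776⌉ = ⌈14005/776⌉ − ⌈13252/776⌉ = 19 − 18 = 1
n=18: ⌈(19·753+451)/776⌉ − ⌈(18·753+451)/776⌉ = ⌈14758/776⌉ − ⌈14005/776⌉ = 20 − 19 = 1
n=19: ⌈(20·753+451)/776⌉ − ⌈(19·753+451)/776⌉ = ⌈15511/776⌉ − ⌈14758/776⌉ = 20 − 20 = 0
n=20: ⌈(21·753+451)/776⌉ − ⌈(20·753+451)/776⌉ = ⌈16264/776⌉ − ⌈15511/776⌉ = 21 − 20 = 1
n=21: ⌈(22·753+451)/776⌉ − ⌈(21·753+451)/776⌉ = ⌈17017/776⌉ − ⌈16264/776⌉ = 22 − 21 = 1
n=22: ⌈(23·753+451)/776⌉ − ⌈(22·753+451)/776⌉ = ⌈17770/776⌉ − ⌈17017/776⌉ = 23 − 22 = 1
n=23: ⌈(24·753+451)/776⌉ − ⌈(23·753+451)/776⌉ = ⌈18523/776⌉ − ⌈17770/776⌉ = 24 − 23 = 1
n=24: ⌈(25·753+451)/776⌉ − ⌈(24·753+451)/776⌉ = ⌈19276/776⌉ − ⌈18523/776⌉ = 25 − 24 = 1
n=25: ⌈(26·753+451)/776⌉ − ⌈(25·753+451)/776⌉ = ⌈20029/776⌉ − ⌈19276/776⌉ = 26 − 25 = 1
n=26: ⌈(27·753+451)/776⌉ − ⌈(26·753+451)/776⌉ = ⌈20782/776⌉ − ⌈20029/776⌉ = 27 − 26 = 1
n=27: ⌈(28·753+451)/776⌉ − ⌈(27·753+451)/776⌉ = ⌈21535/776⌉ − ⌈20782/776⌉ = 28 − 27 = 1
n=28: ⌈(29·753+451)/776⌉ − ⌈(28·753+451)/776⌉ = ⌈22288/776⌉ − ⌈21535/776⌉ = 29 − 28 = 1
n=29: ⌈(30·753+451)/776⌉ − ⌈(29·753+451)/776⌉ = ⌈23041/776⌉ − ⌈22288/776⌉ = 30 − 29 = 1
n=30: ⌈(31·753+451)/776⌉ − ⌈(30·753+451)/776⌉ = ⌈23794/776⌉ − ⌈23041/776⌉ = 31 − 30 = 1
n=31: ⌈(32·753+451)/776⌉ − ⌈(31·753+451)/776⌉ = ⌈24547/776⌉ − ⌈23794/776⌉ = 32 − 31 = 1
n=32: ⌈(33·753+451)/776⌉ − ⌈(32·753+451)/776⌉ = ⌈25300/776⌉ − ⌈24547/776⌉ = 33 − 32 = 1
n=33: ⌈(34·753+451)/776⌉ − ⌈(33·753+451)/776⌉ = ⌈26053/776⌉ − ⌈25300/776⌉ = 34 − 33 = 1
n=34: ⌈(35·753+451)/776⌉ − ⌈(34·753+451)/776⌉ = ⌈26806/776⌉ − ⌈26053/776⌉ = 35 − 34 = 1
n=35: ⌈(36·753+451)/776⌉ − ⌈(35·753+451)/776⌉ = ⌈27559/776⌉ − ⌈26806/776⌉ = 36 − 35 = 1
n=36: ⌈(37·753+451)/776⌉ − ⌈(36·753+451)/776⌉ = ⌈28312/776⌉ − ⌈27559/776⌉ = 37 − 36 = 1
n=37: ⌈(38·753+451)/776⌉ − ⌈(37·753+451)/776⌉ = ⌈29065/776⌉ − ⌈28312/776⌉ = 38 − 37 = 1
n=38: ⌈(39·753+451)/776⌉ − ⌈(38·753+451)/776⌉ = ⌈29818/776⌉ − ⌈29065/776⌉ = 39 − 38 = 1
n=39: ⌈(40·753+451)/776⌉ − ⌈(39·753+451)/776⌉ = ⌈30571/776⌉ − ⌈29818/776⌉ = 40 − 39 = 1
n=40: ⌈(41·753+451)/776⌉ − ⌈(40·753+451)/776⌉ = ⌈31324/776⌉ − ⌈30571/776⌉ = 41 − 40 = 1
n=41: ⌈(42·753+451)/776⌉ − ⌈(41·753+451)/776⌉ = ⌈32077/776⌉ − ⌈31324/776⌉ = 42 − 41 = 1
n=42: ⌈(43·753+451)/776⌉ − ⌈(42·753+451)/776⌉ = ⌈32830/776⌉ − ⌈32077/776⌉ = 43 − 42 = 1
n=43: ⌈(44·753+451)/776⌉ − ⌈(43·753+451)/776⌉ = ⌈33583/776⌉ − ⌈32830/776⌉ = 44 − 43 = 1
n=44: ⌈(45·753+451)/776⌉ − ⌈(44·753+451)/776⌉ = ⌈34336/776⌉ − ⌈33583/776⌉ = 45 − 44 = 1
n=45: ⌈(46·753+451)/776⌉ − ⌈(45·753+451)/776⌉ = ⌈35089/776⌉ − ⌈34336/776⌉ = 46 − 45 = 1
n=46: ⌈(47·753+451)/776⌉ − ⌈(46·753+451)/776⌉ = ⌈35842/776⌉ − ⌈35089/776⌉ = 47 − 46 = 1
n=47: ⌈(48·753+451)/776⌉ − ⌈(47·753+451)/776⌉ = ⌈36595/776⌉ − ⌈35842/776⌉ = 48 − 47 = 1
n=48: ⌈(49·753+451)/776⌉ − ⌈(48·753+451)/776⌉ = ⌈37348/776⌉ − ⌈36595/776⌉ = 49 − 48 = 1
n=49: ⌈(50·753+451)/776⌉ − ⌈(49·753+451)/776⌉ = ⌈38101/776⌉ − ⌈37348/776⌉ = 50 − 49 = 1
n=50: ⌈(51·753+451)/776⌉ − ⌈(50·753+451)/776⌉ = ⌈38854/776⌉ − ⌈38101/776⌉ = 51 − 50 = 1
n=51: ⌈(52·753+451)/776⌉ − ⌈(51·753+451)/776⌉ = ⌈39607/776⌉ − ⌈38854/776⌉ = 52 − 51 = 1
n=52: ⌈(53·753+451)/776⌉ − ⌈(52·753+451)/776⌉ = ⌈40360/776⌉ − ⌈39607/776⌉ = 53 − 52 = 1
n=53: ⌈(54·753+451)/776⌉ − ⌈(53·753+451)/776⌉ = ⌈41113/776⌉ − ⌈40360/776⌉ = 53 − 53 = 0
n=54: ⌈(55·753+451)/776⌉ − ⌈(54·753+451)/776⌉ = ⌈41866/776⌉ − ⌈41113/776⌉ = 54 − 53 = 1
n=55: ⌈(56·753+451)/776⌉ − ⌈(55·753+451)/776⌉ = ⌈42619/776⌉ − ⌈41866/776⌉ = 55 − 54 = 1
n=56: ⌈(57·753+451)/776⌉ − ⌈(56·753+451)/776⌉ = ⌈43372/776⌉ − ⌈42619/776⌉ = 56 − 55 = 1
n=57: ⌈(58·753+451)/776⌉ − ⌈(57·753+451)/776⌉ = ⌈44125/776⌉ − ⌈43372/776⌉ = 57 − 56 = 1
n=58: ⌈(59·753+451)/776⌉ − ⌈(58·753+451)/776⌉ = ⌈44878/776⌉ − ⌈44125/776⌉ = 58 − 57 = 1
n=59: ⌈(60·753+451)/776⌉ − ⌈(59·753+451)/776⌉ = ⌈45631/776⌉ − ⌈44878/776⌉ = 59 − 58 = 1
n=60: ⌈(61·753+451)/776⌉ − ⌈(60·753+451)/776⌉ = ⌈46384/776⌉ − ⌈45631/776⌉ = 60 − 59 = 1
n=61: ⌈(62·753+451)/776⌉ − ⌈(61·753+451)/776⌉ = ⌈47137/776⌉ − ⌈46384/776⌉ = 61 − 60 = 1
n=62: ⌈(63·753+451)/776⌉ − ⌈(62·753+451)/776⌉ = ⌈47890/776⌉ − ⌈47137/776⌉ = 62 − 61 = 1
n=63: ⌈(64·753+451)/776⌉ − ⌈(63·753+451)/776⌉ = ⌈48643/776⌉ − ⌈47890/776⌉ = 63 − 62 = 1
n=64: ⌈(65·753+451)/776⌉ − ⌈(64·753+451)/776⌉ = ⌈49396/776⌉ − ⌈48643/776⌉ = 64 − 63 = 1
n=65: ⌈(66·753+451)/776⌉ − ⌈(65·753+451)/776⌉ = ⌈50149/776⌉ − ⌈49396/776⌉ = 65 − 64 = 1
n=66: ⌈(67·753+451)/776⌉ − ⌈(66·753+451)/776⌉ = ⌈50902/776⌉ − ⌈50149/776⌉ = 66 − 65 = 1
n=67: ⌈(68·753+451)/776⌉ − ⌈(67·753+451)/776⌉ = ⌈51655/776⌉ − ⌈50902/776⌉ = 67 − 66 = 1
n=68: ⌈(69·753+451)/776⌉ − ⌈(68·753+451)/776⌉ = ⌈52408/776⌉ − ⌈51655/776⌉ = 68 − 67 = 1
n=69: ⌈(70·753+451)/776⌉ − ⌈(69·753+451)/776⌉ = ⌈53161/776⌉ − ⌈52408/776⌉ = 69 − 68 = 1
n=70: ⌈(71·753+451)/776⌉ − ⌈(70·753+451)/776⌉ = ⌈53914/776⌉ − ⌈53161/776⌉ = 70 − 69 = 1
n=71: ⌈(72·753+451)/776⌉ − ⌈(71·753+451)/776⌉ = ⌈54667/776⌉ − ⌈53914/776⌉ = 71 − 70 = 1
n=72: ⌈(73·753+451)/776⌉ − ⌈(72·753+451)/776⌉ = ⌈55420/776⌉ − ⌈54667/776⌉ = 72 − 71 = 1
n=73: ⌈(74·753+451)/776⌉ − ⌈(73·753+451)/776⌉ = ⌈56173/776⌉ − ⌈55420/776⌉ = 73 − 72 = 1
n=74: ⌈(75·753+451)/776⌉ − ⌈(74·753+451)/776⌉ = ⌈56926/776⌉ − ⌈56173/776⌉ = 74 − 73 = 1
n=75: ⌈(76·753+451)/776⌉ − ⌈(75·753+451)/776⌉ = ⌈57679/776⌉ − ⌈56926/776⌉ = 75 − 74 = 1
n=76: ⌈(77·753+451)/776⌉ − ⌈(76·753+451)/776⌉ = ⌈58432/776⌉ − ⌈57679/776⌉ = 76 − 75 = 1
n=77: ⌈(78·753+451)/776⌉ − ⌈(77·753+451)/776⌉ = ⌈59185/776⌉ − ⌈58432/776⌉ = 77 − 76 = 1
n=78: ⌈(79·753+451)/776⌉ − ⌈(78·753+451)/776⌉ = ⌈59938/776⌉ − ⌈59185/776⌉ = 78 − 77 = 1
n=79: ⌈(80·753+451)/776⌉ − ⌈(79·753+451)/776⌉ = ⌈60691/776⌉ − ⌈59938/776⌉ = 79 − 78 = 1
n=80: ⌈(81·753+451)/776⌉ − ⌈(80·753+451)/776⌉ = ⌈61444/776⌉ − ⌈60691/776⌉ = 80 − 79 = 1
n=81: ⌈(82·753+451)/776⌉ − ⌈(81·753+451)/776⌉ = ⌈62197/776⌉ − ⌈61444/776⌉ = 81 − 80 = 1
n=82: ⌈(83·753+451)/776⌉ − ⌈(82·753+451)/776⌉ = ⌈62950/776⌉ − ⌈62197/776⌉ = 82 − 81 = 1
n=83: ⌈(84·753+451)/776⌉ − ⌈(83·753+451)/776⌉ = ⌈63703/776⌉ − ⌈62950/776⌉ = 83 − 82 = 1
n=84: ⌈(85·753+451)/776⌉ − ⌈(84·753+451)/776⌉ = ⌈64456/776⌉ − ⌈63703/776⌉ = 84 − 83 = 1


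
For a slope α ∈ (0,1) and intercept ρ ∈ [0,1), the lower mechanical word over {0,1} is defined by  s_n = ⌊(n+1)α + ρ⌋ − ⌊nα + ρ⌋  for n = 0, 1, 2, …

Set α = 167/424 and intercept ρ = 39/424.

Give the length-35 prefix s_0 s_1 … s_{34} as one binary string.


n=0: ⌊(1·167+39)/424⌋ − ⌊(0·167+39)/424⌋ = ⌊206/424⌋ − ⌊39/424⌋ = 0 − 0 = 0
n=1: ⌊(2·167+39)/424⌋ − ⌊(1·167+39)/424⌋ = ⌊373/424⌋ − ⌊206/424⌋ = 0 − 0 = 0
n=2: ⌊(3·167+39)/424⌋ − ⌊(2·167+39)/424⌋ = ⌊540/424⌋ − ⌊373/424⌋ = 1 − 0 = 1
n=3: ⌊(4·167+39)/424⌋ − ⌊(3·167+39)/424⌋ = ⌊707/424⌋ − ⌊540/424⌋ = 1 − 1 = 0
n=4: ⌊(5·167+39)/424⌋ − ⌊(4·167+39)/424⌋ = ⌊874/424⌋ − ⌊707/424⌋ = 2 − 1 = 1
n=5: ⌊(6·167+39)/424⌋ − ⌊(5·167+39)/424⌋ = ⌊1041/424⌋ − ⌊874/424⌋ = 2 − 2 = 0
n=6: ⌊(7·167+39)/424⌋ − ⌊(6·167+39)/424⌋ = ⌊1208/424⌋ − ⌊1041/424⌋ = 2 − 2 = 0
n=7: ⌊(8·167+39)/424⌋ − ⌊(7·167+39)/424⌋ = ⌊1375/424⌋ − ⌊1208/424⌋ = 3 − 2 = 1
n=8: ⌊(9·167+39)/424⌋ − ⌊(8·167+39)/424⌋ = ⌊1542/424⌋ − ⌊1375/424⌋ = 3 − 3 = 0
n=9: ⌊(10·167+39)/424⌋ − ⌊(9·167+39)/424⌋ = ⌊1709/424⌋ − ⌊1542/424⌋ = 4 − 3 = 1
n=10: ⌊(11·167+39)/424⌋ − ⌊(10·167+39)/424⌋ = ⌊1876/424⌋ − ⌊1709/424⌋ = 4 − 4 = 0
n=11: ⌊(12·167+39)/424⌋ − ⌊(11·167+39)/424⌋ = ⌊2043/424⌋ − ⌊1876/424⌋ = 4 − 4 = 0
n=12: ⌊(13·167+39)/424⌋ − ⌊(12·167+39)/424⌋ = ⌊2210/424⌋ − ⌊2043/424⌋ = 5 − 4 = 1
n=13: ⌊(14·167+39)/424⌋ − ⌊(13·167+39)/424⌋ = ⌊2377/424⌋ − ⌊2210/424⌋ = 5 − 5 = 0
n=14: ⌊(15·167+39)/424⌋ − ⌊(14·167+39)/424⌋ = ⌊2544/424⌋ − ⌊2377/424⌋ = 6 − 5 = 1
n=15: ⌊(16·167+39)/424⌋ − ⌊(15·167+39)/424⌋ = ⌊2711/424⌋ − ⌊2544/424⌋ = 6 − 6 = 0
n=16: ⌊(17·167+39)/424⌋ − ⌊(16·167+39)/424⌋ = ⌊2878/424⌋ − ⌊2711/424⌋ = 6 − 6 = 0
n=17: ⌊(18·167+39)/424⌋ − ⌊(17·167+39)/424⌋ = ⌊3045/424⌋ − ⌊2878/424⌋ = 7 − 6 = 1
n=18: ⌊(19·167+39)/424⌋ − ⌊(18·167+39)/424⌋ = ⌊3212/424⌋ − ⌊3045/424⌋ = 7 − 7 = 0
n=19: ⌊(20·167+39)/424⌋ − ⌊(19·167+39)/424⌋ = ⌊3379/424⌋ − ⌊3212/424⌋ = 7 − 7 = 0
n=20: ⌊(21·167+39)/424⌋ − ⌊(20·167+39)/424⌋ = ⌊3546/424⌋ − ⌊3379/424⌋ = 8 − 7 = 1
n=21: ⌊(22·167+39)/424⌋ − ⌊(21·167+39)/424⌋ = ⌊3713/424⌋ − ⌊3546/424⌋ = 8 − 8 = 0
n=22: ⌊(23·167+39)/424⌋ − ⌊(22·167+39)/424⌋ = ⌊3880/424⌋ − ⌊3713/424⌋ = 9 − 8 = 1
n=23: ⌊(24·167+39)/424⌋ − ⌊(23·167+39)/424⌋ = ⌊4047/424⌋ − ⌊3880/424⌋ = 9 − 9 = 0
n=24: ⌊(25·167+39)/424⌋ − ⌊(24·167+39)/424⌋ = ⌊4214/424⌋ − ⌊4047/424⌋ = 9 − 9 = 0
n=25: ⌊(26·167+39)/424⌋ − ⌊(25·167+39)/424⌋ = ⌊4381/424⌋ − ⌊4214/424⌋ = 10 − 9 = 1
n=26: ⌊(27·167+39)/424⌋ − ⌊(26·167+39)/424⌋ = ⌊4548/424⌋ − ⌊4381/424⌋ = 10 − 10 = 0
n=27: ⌊(28·167+39)/424⌋ − ⌊(27·167+39)/424⌋ = ⌊4715/424⌋ − ⌊4548/424⌋ = 11 − 10 = 1
n=28: ⌊(29·167+39)/424⌋ − ⌊(28·167+39)/424⌋ = ⌊4882/424⌋ − ⌊4715/424⌋ = 11 − 11 = 0
n=29: ⌊(30·167+39)/424⌋ − ⌊(29·167+39)/424⌋ = ⌊5049/424⌋ − ⌊4882/424⌋ = 11 − 11 = 0
n=30: ⌊(31·167+39)/424⌋ − ⌊(30·167+39)/424⌋ = ⌊5216/424⌋ − ⌊5049/424⌋ = 12 − 11 = 1
n=31: ⌊(32·167+39)/424⌋ − ⌊(31·167+39)/424⌋ = ⌊5383/424⌋ − ⌊5216/424⌋ = 12 − 12 = 0
n=32: ⌊(33·167+39)/424⌋ − ⌊(32·167+39)/424⌋ = ⌊5550/424⌋ − ⌊5383/424⌋ = 13 − 12 = 1
n=33: ⌊(34·167+39)/424⌋ − ⌊(33·167+39)/424⌋ = ⌊5717/424⌋ − ⌊5550/424⌋ = 13 − 13 = 0
n=34: ⌊(35·167+39)/424⌋ − ⌊(34·167+39)/424⌋ = ⌊5884/424⌋ − ⌊5717/424⌋ = 13 − 13 = 0

00101001010010100100101001010010100


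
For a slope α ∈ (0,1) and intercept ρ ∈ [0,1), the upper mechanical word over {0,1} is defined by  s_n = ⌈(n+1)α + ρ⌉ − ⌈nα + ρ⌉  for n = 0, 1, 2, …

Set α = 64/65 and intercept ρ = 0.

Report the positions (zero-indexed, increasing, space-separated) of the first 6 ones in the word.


n=0: ⌈64/65⌉−⌈0/65⌉ = 1−0 = 1  ← one
n=1: ⌈128/65⌉−⌈64/65⌉ = 2−1 = 1  ← one
n=2: ⌈192/65⌉−⌈128/65⌉ = 3−2 = 1  ← one
n=3: ⌈256/65⌉−⌈192/65⌉ = 4−3 = 1  ← one
n=4: ⌈320/65⌉−⌈256/65⌉ = 5−4 = 1  ← one
n=5: ⌈384/65⌉−⌈320/65⌉ = 6−5 = 1  ← one
positions of the first 6 ones: 0 1 2 3 4 5

0 1 2 3 4 5


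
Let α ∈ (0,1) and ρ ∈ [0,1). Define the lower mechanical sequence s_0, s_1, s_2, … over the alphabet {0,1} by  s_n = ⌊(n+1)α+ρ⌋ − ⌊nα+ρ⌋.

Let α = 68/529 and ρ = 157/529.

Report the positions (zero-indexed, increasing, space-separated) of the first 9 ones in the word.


5 13 21 28 36 44 52 59 67

n=0: ⌊225/529⌋−⌊157/529⌋ = 0−0 = 0
n=1: ⌊293/529⌋−⌊225/529⌋ = 0−0 = 0
  …
n=5: ⌊565/529⌋−⌊497/529⌋ = 1−0 = 1  ← one
n=6: ⌊633/529⌋−⌊565/529⌋ = 1−1 = 0
n=7: ⌊701/529⌋−⌊633/529⌋ = 1−1 = 0
  …
n=13: ⌊1109/529⌋−⌊1041/529⌋ = 2−1 = 1  ← one
n=14: ⌊1177/529⌋−⌊1109/529⌋ = 2−2 = 0
n=15: ⌊1245/529⌋−⌊1177/529⌋ = 2−2 = 0
  …
n=21: ⌊1653/529⌋−⌊1585/529⌋ = 3−2 = 1  ← one
n=22: ⌊1721/529⌋−⌊1653/529⌋ = 3−3 = 0
n=23: ⌊1789/529⌋−⌊1721/529⌋ = 3−3 = 0
  …
n=28: ⌊2129/529⌋−⌊2061/529⌋ = 4−3 = 1  ← one
n=29: ⌊2197/529⌋−⌊2129/529⌋ = 4−4 = 0
n=30: ⌊2265/529⌋−⌊2197/529⌋ = 4−4 = 0
  …
n=36: ⌊2673/529⌋−⌊2605/529⌋ = 5−4 = 1  ← one
n=37: ⌊2741/529⌋−⌊2673/529⌋ = 5−5 = 0
n=38: ⌊2809/529⌋−⌊2741/529⌋ = 5−5 = 0
  …
n=44: ⌊3217/529⌋−⌊3149/529⌋ = 6−5 = 1  ← one
n=45: ⌊3285/529⌋−⌊3217/529⌋ = 6−6 = 0
n=46: ⌊3353/529⌋−⌊3285/529⌋ = 6−6 = 0
  …
n=52: ⌊3761/529⌋−⌊3693/529⌋ = 7−6 = 1  ← one
n=53: ⌊3829/529⌋−⌊3761/529⌋ = 7−7 = 0
n=54: ⌊3897/529⌋−⌊3829/529⌋ = 7−7 = 0
  …
n=59: ⌊4237/529⌋−⌊4169/529⌋ = 8−7 = 1  ← one
n=60: ⌊4305/529⌋−⌊4237/529⌋ = 8−8 = 0
n=61: ⌊4373/529⌋−⌊4305/529⌋ = 8−8 = 0
  …
n=67: ⌊4781/529⌋−⌊4713/529⌋ = 9−8 = 1  ← one
positions of the first 9 ones: 5 13 21 28 36 44 52 59 67


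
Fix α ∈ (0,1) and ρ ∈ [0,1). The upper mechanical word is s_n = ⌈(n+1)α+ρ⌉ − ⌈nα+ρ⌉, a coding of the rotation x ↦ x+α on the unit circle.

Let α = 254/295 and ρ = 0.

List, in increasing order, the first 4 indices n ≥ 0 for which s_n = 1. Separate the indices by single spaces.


0 1 2 3

n=0: ⌈254/295⌉−⌈0/295⌉ = 1−0 = 1  ← one
n=1: ⌈508/295⌉−⌈254/295⌉ = 2−1 = 1  ← one
n=2: ⌈762/295⌉−⌈508/295⌉ = 3−2 = 1  ← one
n=3: ⌈1016/295⌉−⌈762/295⌉ = 4−3 = 1  ← one
positions of the first 4 ones: 0 1 2 3


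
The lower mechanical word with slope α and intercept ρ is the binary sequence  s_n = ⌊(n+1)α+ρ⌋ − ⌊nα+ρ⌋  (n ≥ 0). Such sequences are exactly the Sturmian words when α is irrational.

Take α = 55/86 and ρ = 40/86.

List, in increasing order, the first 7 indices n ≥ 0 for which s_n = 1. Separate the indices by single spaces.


0 2 3 5 7 8 10

n=0: ⌊95/86⌋−⌊40/86⌋ = 1−0 = 1  ← one
n=1: ⌊150/86⌋−⌊95/86⌋ = 1−1 = 0
n=2: ⌊205/86⌋−⌊150/86⌋ = 2−1 = 1  ← one
n=3: ⌊260/86⌋−⌊205/86⌋ = 3−2 = 1  ← one
n=4: ⌊315/86⌋−⌊260/86⌋ = 3−3 = 0
n=5: ⌊370/86⌋−⌊315/86⌋ = 4−3 = 1  ← one
n=6: ⌊425/86⌋−⌊370/86⌋ = 4−4 = 0
n=7: ⌊480/86⌋−⌊425/86⌋ = 5−4 = 1  ← one
n=8: ⌊535/86⌋−⌊480/86⌋ = 6−5 = 1  ← one
n=9: ⌊590/86⌋−⌊535/86⌋ = 6−6 = 0
n=10: ⌊645/86⌋−⌊590/86⌋ = 7−6 = 1  ← one
positions of the first 7 ones: 0 2 3 5 7 8 10


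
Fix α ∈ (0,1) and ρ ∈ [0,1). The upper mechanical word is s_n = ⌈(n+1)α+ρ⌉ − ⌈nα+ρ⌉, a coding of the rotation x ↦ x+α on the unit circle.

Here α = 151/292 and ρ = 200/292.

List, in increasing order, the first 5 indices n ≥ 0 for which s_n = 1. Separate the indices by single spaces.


0 2 4 6 8

n=0: ⌈351/292⌉−⌈200/292⌉ = 2−1 = 1  ← one
n=1: ⌈502/292⌉−⌈351/292⌉ = 2−2 = 0
n=2: ⌈653/292⌉−⌈502/292⌉ = 3−2 = 1  ← one
n=3: ⌈804/292⌉−⌈653/292⌉ = 3−3 = 0
n=4: ⌈955/292⌉−⌈804/292⌉ = 4−3 = 1  ← one
n=5: ⌈1106/292⌉−⌈955/292⌉ = 4−4 = 0
n=6: ⌈1257/292⌉−⌈1106/292⌉ = 5−4 = 1  ← one
n=7: ⌈1408/292⌉−⌈1257/292⌉ = 5−5 = 0
n=8: ⌈1559/292⌉−⌈1408/292⌉ = 6−5 = 1  ← one
positions of the first 5 ones: 0 2 4 6 8


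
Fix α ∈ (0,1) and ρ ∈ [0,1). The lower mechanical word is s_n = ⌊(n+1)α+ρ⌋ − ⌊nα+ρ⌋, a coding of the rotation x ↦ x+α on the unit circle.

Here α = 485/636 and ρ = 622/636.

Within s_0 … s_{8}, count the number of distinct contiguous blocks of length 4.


5

t_n = ⌊(n·485+622)/636⌋ for n = 0 … 9:
  n=0…9: ⌊622/636⌋=0 ⌊1107/636⌋=1 ⌊1592/636⌋=2 ⌊2077/636⌋=3 ⌊2562/636⌋=4 ⌊3047/636⌋=4 ⌊3532/636⌋=5 ⌊4017/636⌋=6 ⌊4502/636⌋=7 ⌊4987/636⌋=7
s_n = t_(n+1) − t_n for n = 0 … 8 gives
prefix = 111101110
slide a length-4 window over [0..3] … [5..8] (6 windows); first occurrence of each distinct factor:
  [  0..  3] 1111
  [  1..  4] 1110
  [  2..  5] 1101
  [  3..  6] 1011
  [  4..  7] 0111
  (the other 1 window repeats one of these)
distinct factors: {0111, 1011, 1101, 1110, 1111}
count = 5  (Sturmian bound for length 4 is 5)


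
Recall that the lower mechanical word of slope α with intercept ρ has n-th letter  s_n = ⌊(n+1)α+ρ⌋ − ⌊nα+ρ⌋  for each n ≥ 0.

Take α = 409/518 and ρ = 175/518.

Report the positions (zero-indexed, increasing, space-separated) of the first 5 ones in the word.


0 2 3 4 5

n=0: ⌊584/518⌋−⌊175/518⌋ = 1−0 = 1  ← one
n=1: ⌊993/518⌋−⌊584/518⌋ = 1−1 = 0
n=2: ⌊1402/518⌋−⌊993/518⌋ = 2−1 = 1  ← one
n=3: ⌊1811/518⌋−⌊1402/518⌋ = 3−2 = 1  ← one
n=4: ⌊2220/518⌋−⌊1811/518⌋ = 4−3 = 1  ← one
n=5: ⌊2629/518⌋−⌊2220/518⌋ = 5−4 = 1  ← one
positions of the first 5 ones: 0 2 3 4 5


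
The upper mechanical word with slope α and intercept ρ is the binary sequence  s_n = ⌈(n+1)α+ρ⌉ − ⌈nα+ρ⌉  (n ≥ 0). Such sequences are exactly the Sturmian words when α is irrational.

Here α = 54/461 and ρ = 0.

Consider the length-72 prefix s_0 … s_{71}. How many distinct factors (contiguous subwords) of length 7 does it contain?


8

t_n = ⌈(n·54)/461⌉ for n = 0 … 72:
  n=0…9: ⌈0/461⌉=0 ⌈54/461⌉=1 ⌈108/461⌉=1 ⌈162/461⌉=1 ⌈216/461⌉=1 ⌈270/461⌉=1 ⌈324/461⌉=1 ⌈378/461⌉=1 ⌈432/461⌉=1 ⌈486/461⌉=2
  n=10…19: ⌈540/461⌉=2 ⌈594/461⌉=2 ⌈648/461⌉=2 ⌈702/461⌉=2 ⌈756/461⌉=2 ⌈810/461⌉=2 ⌈864/461⌉=2 ⌈918/461⌉=2 ⌈972/461⌉=3 ⌈1026/461⌉=3
  n=20…29: ⌈1080/461⌉=3 ⌈1134/461⌉=3 ⌈1188/461⌉=3 ⌈1242/461⌉=3 ⌈1296/461⌉=3 ⌈1350/461⌉=3 ⌈1404/461⌉=4 ⌈1458/461⌉=4 ⌈1512/461⌉=4 ⌈1566/461⌉=4
  n=30…39: ⌈1620/461⌉=4 ⌈1674/461⌉=4 ⌈1728/461⌉=4 ⌈1782/461⌉=4 ⌈1836/461⌉=4 ⌈1890/461⌉=5 ⌈1944/461⌉=5 ⌈1998/461⌉=5 ⌈2052/461⌉=5 ⌈2106/461⌉=5
  n=40…49: ⌈2160/461⌉=5 ⌈2214/461⌉=5 ⌈2268/461⌉=5 ⌈2322/461⌉=6 ⌈2376/461⌉=6 ⌈2430/461⌉=6 ⌈2484/461⌉=6 ⌈2538/461⌉=6 ⌈2592/461⌉=6 ⌈2646/461⌉=6
  n=50…59: ⌈2700/461⌉=6 ⌈2754/461⌉=6 ⌈2808/461⌉=7 ⌈2862/461⌉=7 ⌈2916/461⌉=7 ⌈2970/461⌉=7 ⌈3024/461⌉=7 ⌈3078/461⌉=7 ⌈3132/461⌉=7 ⌈3186/461⌉=7
  n=60…69: ⌈3240/461⌉=8 ⌈3294/461⌉=8 ⌈3348/461⌉=8 ⌈3402/461⌉=8 ⌈3456/461⌉=8 ⌈3510/461⌉=8 ⌈3564/461⌉=8 ⌈3618/461⌉=8 ⌈3672/461⌉=8 ⌈3726/461⌉=9
  n=70…72: ⌈3780/461⌉=9 ⌈3834/461⌉=9 ⌈3888/461⌉=9
s_n = t_(n+1) − t_n for n = 0 … 71 gives
prefix = 100000001000000001000000010000000010000000100000000100000001000000001000
slide a length-7 window over [0..6] … [65..71] (66 windows); first occurrence of each distinct factor:
  [  0..  6] 1000000
  [  1..  7] 0000000
  [  2..  8] 0000001
  [  3..  9] 0000010
  [  4.. 10] 0000100
  [  5.. 11] 0001000
  [  6.. 12] 0010000
  [  7.. 13] 0100000
  (the other 58 windows repeat one of these)
distinct factors: {0000000, 0000001, 0000010, 0000100, 0001000, 0010000, 0100000, 1000000}
count = 8  (Sturmian bound for length 7 is 8)


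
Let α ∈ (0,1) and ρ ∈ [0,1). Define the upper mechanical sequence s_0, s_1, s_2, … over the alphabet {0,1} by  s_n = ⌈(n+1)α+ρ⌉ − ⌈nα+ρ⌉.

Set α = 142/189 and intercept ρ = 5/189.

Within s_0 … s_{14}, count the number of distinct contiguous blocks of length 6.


t_n = ⌈(n·142+5)/189⌉ for n = 0 … 15:
  n=0…9: ⌈5/189⌉=1 ⌈147/189⌉=1 ⌈289/189⌉=2 ⌈431/189⌉=3 ⌈573/189⌉=4 ⌈715/189⌉=4 ⌈857/189⌉=5 ⌈999/189⌉=6 ⌈1141/189⌉=7 ⌈1283/189⌉=7
  n=10…15: ⌈1425/189⌉=8 ⌈1567/189⌉=9 ⌈1709/189⌉=10 ⌈1851/189⌉=10 ⌈1993/189⌉=11 ⌈2135/189⌉=12
s_n = t_(n+1) − t_n for n = 0 … 14 gives
prefix = 011101110111011
slide a length-6 window over [0..5] … [9..14] (10 windows); first occurrence of each distinct factor:
  [  0..  5] 011101
  [  1..  6] 111011
  [  2..  7] 110111
  [  3..  8] 101110
  (the other 6 windows repeat one of these)
distinct factors: {011101, 101110, 110111, 111011}
count = 4  (Sturmian bound for length 6 is 7)

4


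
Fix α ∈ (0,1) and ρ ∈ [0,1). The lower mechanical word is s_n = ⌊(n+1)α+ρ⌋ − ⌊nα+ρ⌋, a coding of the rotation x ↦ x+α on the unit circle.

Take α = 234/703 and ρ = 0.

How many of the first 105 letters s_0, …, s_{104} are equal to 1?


#1s = Σ_{n=0}^{104} s_n = Σ_{n=0}^{104} (⌊(n+1)α+ρ⌋ − ⌊nα+ρ⌋)
the sum telescopes: every ⌊nα+ρ⌋ with 0 < n < 105 appears once with + and once with −, leaving ⌊105α+ρ⌋ − ⌊0·α+ρ⌋
105α + ρ = (105·234) / 703 = 24570/703
ρ = 0/703
⌊24570/703⌋ = 34,  ⌊0/703⌋ = 0
#1s = 34 − 0 = 34

34


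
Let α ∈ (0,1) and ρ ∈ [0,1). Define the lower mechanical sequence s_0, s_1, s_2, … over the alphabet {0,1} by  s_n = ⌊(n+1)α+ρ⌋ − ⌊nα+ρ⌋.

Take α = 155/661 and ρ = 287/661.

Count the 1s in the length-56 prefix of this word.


#1s = Σ_{n=0}^{55} s_n = Σ_{n=0}^{55} (⌊(n+1)α+ρ⌋ − ⌊nα+ρ⌋)
the sum telescopes: every ⌊nα+ρ⌋ with 0 < n < 56 appears once with + and once with −, leaving ⌊56α+ρ⌋ − ⌊0·α+ρ⌋
56α + ρ = (56·155 + 287) / 661 = 8967/661
ρ = 287/661
⌊8967/661⌋ = 13,  ⌊287/661⌋ = 0
#1s = 13 − 0 = 13

13


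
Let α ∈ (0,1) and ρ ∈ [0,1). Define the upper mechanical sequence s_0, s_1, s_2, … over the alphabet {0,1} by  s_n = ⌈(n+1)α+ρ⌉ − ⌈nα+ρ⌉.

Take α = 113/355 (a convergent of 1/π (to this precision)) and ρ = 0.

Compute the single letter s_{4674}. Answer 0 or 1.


1

(n+1)α + ρ = (4675·113) / 355 = 528275/355
nα + ρ     = (4674·113) / 355 = 528162/355
⌈528275/355⌉ = 1489,  ⌈528162/355⌉ = 1488
s_{4674} = 1489 − 1488 = 1


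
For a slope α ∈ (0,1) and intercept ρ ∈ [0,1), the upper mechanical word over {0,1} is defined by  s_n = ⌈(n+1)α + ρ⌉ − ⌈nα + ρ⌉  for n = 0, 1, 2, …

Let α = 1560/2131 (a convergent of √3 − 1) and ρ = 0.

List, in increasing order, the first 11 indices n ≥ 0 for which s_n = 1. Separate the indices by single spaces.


n=0: ⌈1560/2131⌉−⌈0/2131⌉ = 1−0 = 1  ← one
n=1: ⌈3120/2131⌉−⌈1560/2131⌉ = 2−1 = 1  ← one
n=2: ⌈4680/2131⌉−⌈3120/2131⌉ = 3−2 = 1  ← one
n=3: ⌈6240/2131⌉−⌈4680/2131⌉ = 3−3 = 0
n=4: ⌈7800/2131⌉−⌈6240/2131⌉ = 4−3 = 1  ← one
n=5: ⌈9360/2131⌉−⌈7800/2131⌉ = 5−4 = 1  ← one
n=6: ⌈10920/2131⌉−⌈9360/2131⌉ = 6−5 = 1  ← one
n=7: ⌈12480/2131⌉−⌈10920/2131⌉ = 6−6 = 0
n=8: ⌈14040/2131⌉−⌈12480/2131⌉ = 7−6 = 1  ← one
n=9: ⌈15600/2131⌉−⌈14040/2131⌉ = 8−7 = 1  ← one
n=10: ⌈17160/2131⌉−⌈15600/2131⌉ = 9−8 = 1  ← one
n=11: ⌈18720/2131⌉−⌈17160/2131⌉ = 9−9 = 0
n=12: ⌈20280/2131⌉−⌈18720/2131⌉ = 10−9 = 1  ← one
n=13: ⌈21840/2131⌉−⌈20280/2131⌉ = 11−10 = 1  ← one
positions of the first 11 ones: 0 1 2 4 5 6 8 9 10 12 13

0 1 2 4 5 6 8 9 10 12 13


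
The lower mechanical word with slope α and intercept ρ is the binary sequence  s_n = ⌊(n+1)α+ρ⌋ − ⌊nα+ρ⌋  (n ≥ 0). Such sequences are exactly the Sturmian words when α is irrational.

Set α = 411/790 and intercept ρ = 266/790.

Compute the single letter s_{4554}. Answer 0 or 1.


(n+1)α + ρ = (4555·411 + 266) / 790 = 1872371/790
nα + ρ     = (4554·411 + 266) / 790 = 1871960/790
⌊1872371/790⌋ = 2370,  ⌊1871960/790⌋ = 2369
s_{4554} = 2370 − 2369 = 1

1


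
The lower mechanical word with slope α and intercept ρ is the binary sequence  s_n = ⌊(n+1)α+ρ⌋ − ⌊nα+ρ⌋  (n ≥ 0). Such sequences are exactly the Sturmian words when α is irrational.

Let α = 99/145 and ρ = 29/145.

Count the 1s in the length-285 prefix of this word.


#1s = Σ_{n=0}^{284} s_n = Σ_{n=0}^{284} (⌊(n+1)α+ρ⌋ − ⌊nα+ρ⌋)
the sum telescopes: every ⌊nα+ρ⌋ with 0 < n < 285 appears once with + and once with −, leaving ⌊285α+ρ⌋ − ⌊0·α+ρ⌋
285α + ρ = (285·99 + 29) / 145 = 28244/145
ρ = 29/145
⌊28244/145⌋ = 194,  ⌊29/145⌋ = 0
#1s = 194 − 0 = 194

194


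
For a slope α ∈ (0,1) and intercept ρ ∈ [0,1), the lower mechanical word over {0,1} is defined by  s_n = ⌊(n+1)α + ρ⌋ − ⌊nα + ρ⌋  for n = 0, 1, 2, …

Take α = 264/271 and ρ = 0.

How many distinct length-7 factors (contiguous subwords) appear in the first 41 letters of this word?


5

t_n = ⌊(n·264)/271⌋ for n = 0 … 41:
  n=0…9: ⌊0/271⌋=0 ⌊264/271⌋=0 ⌊528/271⌋=1 ⌊792/271⌋=2 ⌊1056/271⌋=3 ⌊1320/271⌋=4 ⌊1584/271⌋=5 ⌊1848/271⌋=6 ⌊2112/271⌋=7 ⌊2376/271⌋=8
  n=10…19: ⌊2640/271⌋=9 ⌊2904/271⌋=10 ⌊3168/271⌋=11 ⌊3432/271⌋=12 ⌊3696/271⌋=13 ⌊3960/271⌋=14 ⌊4224/271⌋=15 ⌊4488/271⌋=16 ⌊4752/271⌋=17 ⌊5016/271⌋=18
  n=20…29: ⌊5280/271⌋=19 ⌊5544/271⌋=20 ⌊5808/271⌋=21 ⌊6072/271⌋=22 ⌊6336/271⌋=23 ⌊6600/271⌋=24 ⌊6864/271⌋=25 ⌊7128/271⌋=26 ⌊7392/271⌋=27 ⌊7656/271⌋=28
  n=30…39: ⌊7920/271⌋=29 ⌊8184/271⌋=30 ⌊8448/271⌋=31 ⌊8712/271⌋=32 ⌊8976/271⌋=33 ⌊9240/271⌋=34 ⌊9504/271⌋=35 ⌊9768/271⌋=36 ⌊10032/271⌋=37 ⌊10296/271⌋=37
  n=40…41: ⌊10560/271⌋=38 ⌊10824/271⌋=39
s_n = t_(n+1) − t_n for n = 0 … 40 gives
prefix = 01111111111111111111111111111111111111011
slide a length-7 window over [0..6] … [34..40] (35 windows); first occurrence of each distinct factor:
  [  0..  6] 0111111
  [  1..  7] 1111111
  [ 32.. 38] 1111110
  [ 33.. 39] 1111101
  [ 34.. 40] 1111011
  (the other 30 windows repeat one of these)
distinct factors: {0111111, 1111011, 1111101, 1111110, 1111111}
count = 5  (Sturmian bound for length 7 is 8)


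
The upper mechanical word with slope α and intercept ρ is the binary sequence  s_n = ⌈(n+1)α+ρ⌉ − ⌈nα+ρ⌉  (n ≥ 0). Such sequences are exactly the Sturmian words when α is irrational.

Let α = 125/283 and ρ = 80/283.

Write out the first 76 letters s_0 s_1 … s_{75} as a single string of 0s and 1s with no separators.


n=0: ⌈(1·125+80)/283⌉ − ⌈(0·125+80)/283⌉ = ⌈205/283⌉ − ⌈80/283⌉ = 1 − 1 = 0
n=1: ⌈(2·125+80)/283⌉ − ⌈(1·125+80)/283⌉ = ⌈330/283⌉ − ⌈205/283⌉ = 2 − 1 = 1
n=2: ⌈(3·125+80)/283⌉ − ⌈(2·125+80)/283⌉ = ⌈455/283⌉ − ⌈330/283⌉ = 2 − 2 = 0
n=3: ⌈(4·125+80)/283⌉ − ⌈(3·125+80)/283⌉ = ⌈580/283⌉ − ⌈455/283⌉ = 3 − 2 = 1
n=4: ⌈(5·125+80)/283⌉ − ⌈(4·125+80)/283⌉ = ⌈705/283⌉ − ⌈580/283⌉ = 3 − 3 = 0
n=5: ⌈(6·125+80)/283⌉ − ⌈(5·125+80)/283⌉ = ⌈830/283⌉ − ⌈705/283⌉ = 3 − 3 = 0
n=6: ⌈(7·125+80)/283⌉ − ⌈(6·125+80)/283⌉ = ⌈955/283⌉ − ⌈830/283⌉ = 4 − 3 = 1
n=7: ⌈(8·125+80)/283⌉ − ⌈(7·125+80)/283⌉ = ⌈1080/283⌉ − ⌈955/283⌉ = 4 − 4 = 0
n=8: ⌈(9·125+80)/283⌉ − ⌈(8·125+80)/283⌉ = ⌈1205/283⌉ − ⌈1080/283⌉ = 5 − 4 = 1
n=9: ⌈(10·125+80)/283⌉ − ⌈(9·125+80)/283⌉ = ⌈1330/283⌉ − ⌈1205/283⌉ = 5 − 5 = 0
n=10: ⌈(11·125+80)/283⌉ − ⌈(10·125+80)/283⌉ = ⌈1455/283⌉ − ⌈1330/283⌉ = 6 − 5 = 1
n=11: ⌈(12·125+80)/283⌉ − ⌈(11·125+80)/283⌉ = ⌈1580/283⌉ − ⌈1455/283⌉ = 6 − 6 = 0
n=12: ⌈(13·125+80)/283⌉ − ⌈(12·125+80)/283⌉ = ⌈1705/283⌉ − ⌈1580/283⌉ = 7 − 6 = 1
n=13: ⌈(14·125+80)/283⌉ − ⌈(13·125+80)/283⌉ = ⌈1830/283⌉ − ⌈1705/283⌉ = 7 − 7 = 0
n=14: ⌈(15·125+80)/283⌉ − ⌈(14·125+80)/283⌉ = ⌈1955/283⌉ − ⌈1830/283⌉ = 7 − 7 = 0
n=15: ⌈(16·125+80)/283⌉ − ⌈(15·125+80)/283⌉ = ⌈2080/283⌉ − ⌈1955/283⌉ = 8 − 7 = 1
n=16: ⌈(17·125+80)/283⌉ − ⌈(16·125+80)/283⌉ = ⌈2205/283⌉ − ⌈2080/283⌉ = 8 − 8 = 0
n=17: ⌈(18·125+80)/283⌉ − ⌈(17·125+80)/283⌉ = ⌈2330/283⌉ − ⌈2205/283⌉ = 9 − 8 = 1
n=18: ⌈(19·125+80)/283⌉ − ⌈(18·125+80)/283⌉ = ⌈2455/283⌉ − ⌈2330/283⌉ = 9 − 9 = 0
n=19: ⌈(20·125+80)/283⌉ − ⌈(19·125+80)/283⌉ = ⌈2580/283⌉ − ⌈2455/283⌉ = 10 − 9 = 1
n=20: ⌈(21·125+80)/283⌉ − ⌈(20·125+80)/283⌉ = ⌈2705/283⌉ − ⌈2580/283⌉ = 10 − 10 = 0
n=21: ⌈(22·125+80)/283⌉ − ⌈(21·125+80)/283⌉ = ⌈2830/283⌉ − ⌈2705/283⌉ = 10 − 10 = 0
n=22: ⌈(23·125+80)/283⌉ − ⌈(22·125+80)/283⌉ = ⌈2955/283⌉ − ⌈2830/283⌉ = 11 − 10 = 1
n=23: ⌈(24·125+80)/283⌉ − ⌈(23·125+80)/283⌉ = ⌈3080/283⌉ − ⌈2955/283⌉ = 11 − 11 = 0
n=24: ⌈(25·125+80)/283⌉ − ⌈(24·125+80)/283⌉ = ⌈3205/283⌉ − ⌈3080/283⌉ = 12 − 11 = 1
n=25: ⌈(26·125+80)/283⌉ − ⌈(25·125+80)/283⌉ = ⌈3330/283⌉ − ⌈3205/283⌉ = 12 − 12 = 0
n=26: ⌈(27·125+80)/283⌉ − ⌈(26·125+80)/283⌉ = ⌈3455/283⌉ − ⌈3330/283⌉ = 13 − 12 = 1
n=27: ⌈(28·125+80)/283⌉ − ⌈(27·125+80)/283⌉ = ⌈3580/283⌉ − ⌈3455/283⌉ = 13 − 13 = 0
n=28: ⌈(29·125+80)/283⌉ − ⌈(28·125+80)/283⌉ = ⌈3705/283⌉ − ⌈3580/283⌉ = 14 − 13 = 1
n=29: ⌈(30·125+80)/283⌉ − ⌈(29·125+80)/283⌉ = ⌈3830/283⌉ − ⌈3705/283⌉ = 14 − 14 = 0
n=30: ⌈(31·125+80)/283⌉ − ⌈(30·125+80)/283⌉ = ⌈3955/283⌉ − ⌈3830/283⌉ = 14 − 14 = 0
n=31: ⌈(32·125+80)/283⌉ − ⌈(31·125+80)/283⌉ = ⌈4080/283⌉ − ⌈3955/283⌉ = 15 − 14 = 1
n=32: ⌈(33·125+80)/283⌉ − ⌈(32·125+80)/283⌉ = ⌈4205/283⌉ − ⌈4080/283⌉ = 15 − 15 = 0
n=33: ⌈(34·125+80)/283⌉ − ⌈(33·125+80)/283⌉ = ⌈4330/283⌉ − ⌈4205/283⌉ = 16 − 15 = 1
n=34: ⌈(35·125+80)/283⌉ − ⌈(34·125+80)/283⌉ = ⌈4455/283⌉ − ⌈4330/283⌉ = 16 − 16 = 0
n=35: ⌈(36·125+80)/283⌉ − ⌈(35·125+80)/283⌉ = ⌈4580/283⌉ − ⌈4455/283⌉ = 17 − 16 = 1
n=36: ⌈(37·125+80)/283⌉ − ⌈(36·125+80)/283⌉ = ⌈4705/283⌉ − ⌈4580/283⌉ = 17 − 17 = 0
n=37: ⌈(38·125+80)/283⌉ − ⌈(37·125+80)/283⌉ = ⌈4830/283⌉ − ⌈4705/283⌉ = 18 − 17 = 1
n=38: ⌈(39·125+80)/283⌉ − ⌈(38·125+80)/283⌉ = ⌈4955/283⌉ − ⌈4830/283⌉ = 18 − 18 = 0
n=39: ⌈(40·125+80)/283⌉ − ⌈(39·125+80)/283⌉ = ⌈5080/283⌉ − ⌈4955/283⌉ = 18 − 18 = 0
n=40: ⌈(41·125+80)/283⌉ − ⌈(40·125+80)/283⌉ = ⌈5205/283⌉ − ⌈5080/283⌉ = 19 − 18 = 1
n=41: ⌈(42·125+80)/283⌉ − ⌈(41·125+80)/283⌉ = ⌈5330/283⌉ − ⌈5205/283⌉ = 19 − 19 = 0
n=42: ⌈(43·125+80)/283⌉ − ⌈(42·125+80)/283⌉ = ⌈5455/283⌉ − ⌈5330/283⌉ = 20 − 19 = 1
n=43: ⌈(44·125+80)/283⌉ − ⌈(43·125+80)/283⌉ = ⌈5580/283⌉ − ⌈5455/283⌉ = 20 − 20 = 0
n=44: ⌈(45·125+80)/283⌉ − ⌈(44·125+80)/283⌉ = ⌈5705/283⌉ − ⌈5580/283⌉ = 21 − 20 = 1
n=45: ⌈(46·125+80)/283⌉ − ⌈(45·125+80)/283⌉ = ⌈5830/283⌉ − ⌈5705/283⌉ = 21 − 21 = 0
n=46: ⌈(47·125+80)/283⌉ − ⌈(46·125+80)/283⌉ = ⌈5955/283⌉ − ⌈5830/283⌉ = 22 − 21 = 1
n=47: ⌈(48·125+80)/283⌉ − ⌈(47·125+80)/283⌉ = ⌈6080/283⌉ − ⌈5955/283⌉ = 22 − 22 = 0
n=48: ⌈(49·125+80)/283⌉ − ⌈(48·125+80)/283⌉ = ⌈6205/283⌉ − ⌈6080/283⌉ = 22 − 22 = 0
n=49: ⌈(50·125+80)/283⌉ − ⌈(49·125+80)/283⌉ = ⌈6330/283⌉ − ⌈6205/283⌉ = 23 − 22 = 1
n=50: ⌈(51·125+80)/283⌉ − ⌈(50·125+80)/283⌉ = ⌈6455/283⌉ − ⌈6330/283⌉ = 23 − 23 = 0
n=51: ⌈(52·125+80)/283⌉ − ⌈(51·125+80)/283⌉ = ⌈6580/283⌉ − ⌈6455/283⌉ = 24 − 23 = 1
n=52: ⌈(53·125+80)/283⌉ − ⌈(52·125+80)/283⌉ = ⌈6705/283⌉ − ⌈6580/283⌉ = 24 − 24 = 0
n=53: ⌈(54·125+80)/283⌉ − ⌈(53·125+80)/283⌉ = ⌈6830/283⌉ − ⌈6705/283⌉ = 25 − 24 = 1
n=54: ⌈(55·125+80)/283⌉ − ⌈(54·125+80)/283⌉ = ⌈6955/283⌉ − ⌈6830/283⌉ = 25 − 25 = 0
n=55: ⌈(56·125+80)/283⌉ − ⌈(55·125+80)/283⌉ = ⌈7080/283⌉ − ⌈6955/283⌉ = 26 − 25 = 1
n=56: ⌈(57·125+80)/283⌉ − ⌈(56·125+80)/283⌉ = ⌈7205/283⌉ − ⌈7080/283⌉ = 26 − 26 = 0
n=57: ⌈(58·125+80)/283⌉ − ⌈(57·125+80)/283⌉ = ⌈7330/283⌉ − ⌈7205/283⌉ = 26 − 26 = 0
n=58: ⌈(59·125+80)/283⌉ − ⌈(58·125+80)/283⌉ = ⌈7455/283⌉ − ⌈7330/283⌉ = 27 − 26 = 1
n=59: ⌈(60·125+80)/283⌉ − ⌈(59·125+80)/283⌉ = ⌈7580/283⌉ − ⌈7455/283⌉ = 27 − 27 = 0
n=60: ⌈(61·125+80)/283⌉ − ⌈(60·125+80)/283⌉ = ⌈7705/283⌉ − ⌈7580/283⌉ = 28 − 27 = 1
n=61: ⌈(62·125+80)/283⌉ − ⌈(61·125+80)/283⌉ = ⌈7830/283⌉ − ⌈7705/283⌉ = 28 − 28 = 0
n=62: ⌈(63·125+80)/283⌉ − ⌈(62·125+80)/283⌉ = ⌈7955/283⌉ − ⌈7830/283⌉ = 29 − 28 = 1
n=63: ⌈(64·125+80)/283⌉ − ⌈(63·125+80)/283⌉ = ⌈8080/283⌉ − ⌈7955/283⌉ = 29 − 29 = 0
n=64: ⌈(65·125+80)/283⌉ − ⌈(64·125+80)/283⌉ = ⌈8205/283⌉ − ⌈8080/283⌉ = 29 − 29 = 0
n=65: ⌈(66·125+80)/283⌉ − ⌈(65·125+80)/283⌉ = ⌈8330/283⌉ − ⌈8205/283⌉ = 30 − 29 = 1
n=66: ⌈(67·125+80)/283⌉ − ⌈(66·125+80)/283⌉ = ⌈8455/283⌉ − ⌈8330/283⌉ = 30 − 30 = 0
n=67: ⌈(68·125+80)/283⌉ − ⌈(67·125+80)/283⌉ = ⌈8580/283⌉ − ⌈8455/283⌉ = 31 − 30 = 1
n=68: ⌈(69·125+80)/283⌉ − ⌈(68·125+80)/283⌉ = ⌈8705/283⌉ − ⌈8580/283⌉ = 31 − 31 = 0
n=69: ⌈(70·125+80)/283⌉ − ⌈(69·125+80)/283⌉ = ⌈8830/283⌉ − ⌈8705/283⌉ = 32 − 31 = 1
n=70: ⌈(71·125+80)/283⌉ − ⌈(70·125+80)/283⌉ = ⌈8955/283⌉ − ⌈8830/283⌉ = 32 − 32 = 0
n=71: ⌈(72·125+80)/283⌉ − ⌈(71·125+80)/283⌉ = ⌈9080/283⌉ − ⌈8955/283⌉ = 33 − 32 = 1
n=72: ⌈(73·125+80)/283⌉ − ⌈(72·125+80)/283⌉ = ⌈9205/283⌉ − ⌈9080/283⌉ = 33 − 33 = 0
n=73: ⌈(74·125+80)/283⌉ − ⌈(73·125+80)/283⌉ = ⌈9330/283⌉ − ⌈9205/283⌉ = 33 − 33 = 0
n=74: ⌈(75·125+80)/283⌉ − ⌈(74·125+80)/283⌉ = ⌈9455/283⌉ − ⌈9330/283⌉ = 34 − 33 = 1
n=75: ⌈(76·125+80)/283⌉ − ⌈(75·125+80)/283⌉ = ⌈9580/283⌉ − ⌈9455/283⌉ = 34 − 34 = 0

0101001010101001010100101010100101010100101010100101010100101010010101010010


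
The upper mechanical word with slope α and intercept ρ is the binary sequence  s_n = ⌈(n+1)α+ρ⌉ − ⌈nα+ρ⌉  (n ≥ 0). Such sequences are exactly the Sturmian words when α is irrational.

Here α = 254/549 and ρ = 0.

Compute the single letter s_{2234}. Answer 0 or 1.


1

(n+1)α + ρ = (2235·254) / 549 = 567690/549
nα + ρ     = (2234·254) / 549 = 567436/549
⌈567690/549⌉ = 1035,  ⌈567436/549⌉ = 1034
s_{2234} = 1035 − 1034 = 1
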